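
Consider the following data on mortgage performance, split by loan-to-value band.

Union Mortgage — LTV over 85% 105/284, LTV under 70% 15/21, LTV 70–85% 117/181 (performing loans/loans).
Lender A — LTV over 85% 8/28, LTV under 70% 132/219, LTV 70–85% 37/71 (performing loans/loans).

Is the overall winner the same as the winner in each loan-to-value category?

No

LTV over 85%: Union Mortgage 105/284 = 37.0%, Lender A 8/28 = 28.6% → Union Mortgage
LTV under 70%: Union Mortgage 15/21 = 71.4%, Lender A 132/219 = 60.3% → Union Mortgage
LTV 70–85%: Union Mortgage 117/181 = 64.6%, Lender A 37/71 = 52.1% → Union Mortgage
Overall: Union Mortgage 237/486 = 48.8%, Lender A 177/318 = 55.7% → Lender A
Union Mortgage wins each loan-to-value group but Lender A wins overall — the comparison reverses. Union Mortgage's loans skew toward LTV over 85%, which has a lower base rate.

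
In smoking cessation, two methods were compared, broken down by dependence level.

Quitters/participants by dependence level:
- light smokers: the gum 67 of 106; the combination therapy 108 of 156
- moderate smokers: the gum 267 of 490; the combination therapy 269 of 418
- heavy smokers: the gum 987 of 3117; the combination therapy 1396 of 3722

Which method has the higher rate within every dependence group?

the combination therapy

Light smokers: the gum 67/106 = 63.2%, the combination therapy 108/156 = 69.2% → the combination therapy
Moderate smokers: the gum 267/490 = 54.5%, the combination therapy 269/418 = 64.4% → the combination therapy
Heavy smokers: the gum 987/3117 = 31.7%, the combination therapy 1396/3722 = 37.5% → the combination therapy
The combination therapy has the higher rate in all 3 groups.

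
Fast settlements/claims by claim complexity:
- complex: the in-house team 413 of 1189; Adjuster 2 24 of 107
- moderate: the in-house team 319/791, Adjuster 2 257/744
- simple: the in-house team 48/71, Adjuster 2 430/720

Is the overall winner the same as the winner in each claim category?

Complex: the in-house team 413/1189 = 34.7%, Adjuster 2 24/107 = 22.4% → the in-house team
Moderate: the in-house team 319/791 = 40.3%, Adjuster 2 257/744 = 34.5% → the in-house team
Simple: the in-house team 48/71 = 67.6%, Adjuster 2 430/720 = 59.7% → the in-house team
Overall: the in-house team 780/2051 = 38.0%, Adjuster 2 711/1571 = 45.3% → Adjuster 2
The in-house team wins each claim group but Adjuster 2 wins overall — the comparison reverses. The in-house team's claims skew toward complex, which has a lower base rate.

No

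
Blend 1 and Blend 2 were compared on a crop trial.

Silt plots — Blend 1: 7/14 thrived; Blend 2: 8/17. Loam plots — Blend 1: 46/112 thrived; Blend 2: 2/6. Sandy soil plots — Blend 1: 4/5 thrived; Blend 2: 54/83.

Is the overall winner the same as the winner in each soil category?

No

Silt: Blend 1 7/14 = 50.0%, Blend 2 8/17 = 47.1% → Blend 1
Loam: Blend 1 46/112 = 41.1%, Blend 2 2/6 = 33.3% → Blend 1
Sandy soil: Blend 1 4/5 = 80.0%, Blend 2 54/83 = 65.1% → Blend 1
Overall: Blend 1 57/131 = 43.5%, Blend 2 64/106 = 60.4% → Blend 2
Blend 1 wins each soil group but Blend 2 wins overall — the comparison reverses. Blend 1's plots skew toward loam, which has a lower base rate.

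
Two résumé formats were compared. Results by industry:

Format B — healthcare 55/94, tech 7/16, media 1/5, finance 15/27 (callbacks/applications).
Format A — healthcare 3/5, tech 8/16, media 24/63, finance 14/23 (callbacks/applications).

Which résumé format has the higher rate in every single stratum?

Format A

Healthcare: Format B 55/94 = 58.5%, Format A 3/5 = 60.0% → Format A
Tech: Format B 7/16 = 43.8%, Format A 8/16 = 50.0% → Format A
Media: Format B 1/5 = 20.0%, Format A 24/63 = 38.1% → Format A
Finance: Format B 15/27 = 55.6%, Format A 14/23 = 60.9% → Format A
Format A has the higher rate in all 4 groups.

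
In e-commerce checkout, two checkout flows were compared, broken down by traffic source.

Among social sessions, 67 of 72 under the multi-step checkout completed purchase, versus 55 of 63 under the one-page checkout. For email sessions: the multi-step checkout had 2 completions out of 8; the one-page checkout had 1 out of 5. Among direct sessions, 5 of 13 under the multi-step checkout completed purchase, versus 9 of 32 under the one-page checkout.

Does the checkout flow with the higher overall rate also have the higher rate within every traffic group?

Social: the multi-step checkout 67/72 = 93.1%, the one-page checkout 55/63 = 87.3% → the multi-step checkout
Email: the multi-step checkout 2/8 = 25.0%, the one-page checkout 1/5 = 20.0% → the multi-step checkout
Direct: the multi-step checkout 5/13 = 38.5%, the one-page checkout 9/32 = 28.1% → the multi-step checkout
Overall: the multi-step checkout 74/93 = 79.6%, the one-page checkout 65/100 = 65.0% → the multi-step checkout
The multi-step checkout wins overall and in every traffic group — no reversal.

Yes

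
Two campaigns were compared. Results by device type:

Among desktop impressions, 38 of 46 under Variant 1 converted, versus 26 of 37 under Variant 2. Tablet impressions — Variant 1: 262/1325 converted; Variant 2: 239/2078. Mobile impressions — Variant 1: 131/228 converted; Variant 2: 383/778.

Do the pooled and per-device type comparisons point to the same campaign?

Yes

Desktop: Variant 1 38/46 = 82.6%, Variant 2 26/37 = 70.3% → Variant 1
Tablet: Variant 1 262/1325 = 19.8%, Variant 2 239/2078 = 11.5% → Variant 1
Mobile: Variant 1 131/228 = 57.5%, Variant 2 383/778 = 49.2% → Variant 1
Overall: Variant 1 431/1599 = 27.0%, Variant 2 648/2893 = 22.4% → Variant 1
Variant 1 wins overall and in every device group — no reversal.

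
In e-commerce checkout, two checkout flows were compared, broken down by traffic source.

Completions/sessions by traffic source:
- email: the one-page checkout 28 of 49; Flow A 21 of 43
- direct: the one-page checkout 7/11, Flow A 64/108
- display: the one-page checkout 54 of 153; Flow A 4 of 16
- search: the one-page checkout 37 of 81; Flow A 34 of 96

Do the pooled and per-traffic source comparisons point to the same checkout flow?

No

Email: the one-page checkout 28/49 = 57.1%, Flow A 21/43 = 48.8% → the one-page checkout
Direct: the one-page checkout 7/11 = 63.6%, Flow A 64/108 = 59.3% → the one-page checkout
Display: the one-page checkout 54/153 = 35.3%, Flow A 4/16 = 25.0% → the one-page checkout
Search: the one-page checkout 37/81 = 45.7%, Flow A 34/96 = 35.4% → the one-page checkout
Overall: the one-page checkout 126/294 = 42.9%, Flow A 123/263 = 46.8% → Flow A
The one-page checkout wins each traffic group but Flow A wins overall — the comparison reverses. The one-page checkout's sessions skew toward display, which has a lower base rate.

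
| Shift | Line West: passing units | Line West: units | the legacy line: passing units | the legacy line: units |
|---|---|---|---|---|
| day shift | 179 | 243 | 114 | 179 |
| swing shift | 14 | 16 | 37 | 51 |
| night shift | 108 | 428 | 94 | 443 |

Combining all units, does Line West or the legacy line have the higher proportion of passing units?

Line West

Day shift: Line West 179/243 = 73.7%, the legacy line 114/179 = 63.7% → Line West
Swing shift: Line West 14/16 = 87.5%, the legacy line 37/51 = 72.5% → Line West
Night shift: Line West 108/428 = 25.2%, the legacy line 94/443 = 21.2% → Line West
Overall: Line West 301/687 = 43.8%, the legacy line 245/673 = 36.4% → Line West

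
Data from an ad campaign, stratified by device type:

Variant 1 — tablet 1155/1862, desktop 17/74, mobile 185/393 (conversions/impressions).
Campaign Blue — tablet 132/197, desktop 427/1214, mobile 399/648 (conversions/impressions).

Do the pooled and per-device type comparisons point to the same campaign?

No

Tablet: Variant 1 1155/1862 = 62.0%, Campaign Blue 132/197 = 67.0% → Campaign Blue
Desktop: Variant 1 17/74 = 23.0%, Campaign Blue 427/1214 = 35.2% → Campaign Blue
Mobile: Variant 1 185/393 = 47.1%, Campaign Blue 399/648 = 61.6% → Campaign Blue
Overall: Variant 1 1357/2329 = 58.3%, Campaign Blue 958/2059 = 46.5% → Variant 1
Campaign Blue wins each device group but Variant 1 wins overall — the comparison reverses. Campaign Blue's impressions skew toward desktop, which has a lower base rate.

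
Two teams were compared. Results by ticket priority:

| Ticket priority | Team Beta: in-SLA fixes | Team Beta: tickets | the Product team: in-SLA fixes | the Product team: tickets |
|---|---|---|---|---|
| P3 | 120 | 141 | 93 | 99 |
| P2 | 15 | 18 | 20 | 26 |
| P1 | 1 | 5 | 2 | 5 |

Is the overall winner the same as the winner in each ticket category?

No

P3: Team Beta 120/141 = 85.1%, the Product team 93/99 = 93.9% → the Product team
P2: Team Beta 15/18 = 83.3%, the Product team 20/26 = 76.9% → Team Beta
P1: Team Beta 1/5 = 20.0%, the Product team 2/5 = 40.0% → the Product team
Overall: Team Beta 136/164 = 82.9%, the Product team 115/130 = 88.5% → the Product team
Neither sweeps: Team Beta wins 1 of 3 groups, the Product team wins 2. The Product team wins overall but not every group — no Simpson reversal.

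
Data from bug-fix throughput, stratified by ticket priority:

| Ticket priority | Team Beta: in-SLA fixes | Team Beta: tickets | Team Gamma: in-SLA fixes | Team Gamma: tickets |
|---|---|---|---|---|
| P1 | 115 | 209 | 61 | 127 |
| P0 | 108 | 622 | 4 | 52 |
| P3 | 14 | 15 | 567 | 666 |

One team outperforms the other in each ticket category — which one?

Team Beta

P1: Team Beta 115/209 = 55.0%, Team Gamma 61/127 = 48.0% → Team Beta
P0: Team Beta 108/622 = 17.4%, Team Gamma 4/52 = 7.7% → Team Beta
P3: Team Beta 14/15 = 93.3%, Team Gamma 567/666 = 85.1% → Team Beta
Team Beta has the higher rate in all 3 groups.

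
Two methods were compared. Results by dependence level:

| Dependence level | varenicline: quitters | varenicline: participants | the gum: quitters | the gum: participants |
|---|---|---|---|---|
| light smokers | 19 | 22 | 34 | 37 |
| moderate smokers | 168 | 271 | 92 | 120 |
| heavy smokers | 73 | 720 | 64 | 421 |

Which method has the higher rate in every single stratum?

the gum

Light smokers: varenicline 19/22 = 86.4%, the gum 34/37 = 91.9% → the gum
Moderate smokers: varenicline 168/271 = 62.0%, the gum 92/120 = 76.7% → the gum
Heavy smokers: varenicline 73/720 = 10.1%, the gum 64/421 = 15.2% → the gum
The gum has the higher rate in all 3 groups.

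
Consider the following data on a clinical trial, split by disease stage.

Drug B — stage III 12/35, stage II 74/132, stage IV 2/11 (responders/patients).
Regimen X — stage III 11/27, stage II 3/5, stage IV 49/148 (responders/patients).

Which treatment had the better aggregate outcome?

Stage III: Drug B 12/35 = 34.3%, Regimen X 11/27 = 40.7% → Regimen X
Stage II: Drug B 74/132 = 56.1%, Regimen X 3/5 = 60.0% → Regimen X
Stage IV: Drug B 2/11 = 18.2%, Regimen X 49/148 = 33.1% → Regimen X
Overall: Drug B 88/178 = 49.4%, Regimen X 63/180 = 35.0% → Drug B
(Regimen X wins every disease group but Drug B wins overall — Regimen X's patients skew toward the low-rate stage IV group.)

Drug B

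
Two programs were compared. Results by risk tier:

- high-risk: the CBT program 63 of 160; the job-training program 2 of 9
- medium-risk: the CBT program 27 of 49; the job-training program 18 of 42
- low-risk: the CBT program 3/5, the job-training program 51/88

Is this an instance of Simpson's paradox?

Yes

High-risk: the CBT program 63/160 = 39.4%, the job-training program 2/9 = 22.2% → the CBT program
Medium-risk: the CBT program 27/49 = 55.1%, the job-training program 18/42 = 42.9% → the CBT program
Low-risk: the CBT program 3/5 = 60.0%, the job-training program 51/88 = 58.0% → the CBT program
Overall: the CBT program 93/214 = 43.5%, the job-training program 71/139 = 51.1% → the job-training program
The CBT program wins each risk group but the job-training program wins overall — the comparison reverses. The CBT program's participants skew toward high-risk, which has a lower base rate.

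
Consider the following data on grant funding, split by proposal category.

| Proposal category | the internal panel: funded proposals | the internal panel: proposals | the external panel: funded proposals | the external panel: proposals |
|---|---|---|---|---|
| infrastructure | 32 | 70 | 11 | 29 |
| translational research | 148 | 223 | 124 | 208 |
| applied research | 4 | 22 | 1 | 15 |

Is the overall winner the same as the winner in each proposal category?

Yes

Infrastructure: the internal panel 32/70 = 45.7%, the external panel 11/29 = 37.9% → the internal panel
Translational research: the internal panel 148/223 = 66.4%, the external panel 124/208 = 59.6% → the internal panel
Applied research: the internal panel 4/22 = 18.2%, the external panel 1/15 = 6.7% → the internal panel
Overall: the internal panel 184/315 = 58.4%, the external panel 136/252 = 54.0% → the internal panel
The internal panel wins overall and in every proposal group — no reversal.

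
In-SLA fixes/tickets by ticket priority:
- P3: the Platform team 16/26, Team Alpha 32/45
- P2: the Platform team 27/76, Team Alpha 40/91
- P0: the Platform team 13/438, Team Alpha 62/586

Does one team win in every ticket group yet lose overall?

No

P3: the Platform team 16/26 = 61.5%, Team Alpha 32/45 = 71.1% → Team Alpha
P2: the Platform team 27/76 = 35.5%, Team Alpha 40/91 = 44.0% → Team Alpha
P0: the Platform team 13/438 = 3.0%, Team Alpha 62/586 = 10.6% → Team Alpha
Overall: the Platform team 56/540 = 10.4%, Team Alpha 134/722 = 18.6% → Team Alpha
Team Alpha wins overall and in every ticket group — no reversal.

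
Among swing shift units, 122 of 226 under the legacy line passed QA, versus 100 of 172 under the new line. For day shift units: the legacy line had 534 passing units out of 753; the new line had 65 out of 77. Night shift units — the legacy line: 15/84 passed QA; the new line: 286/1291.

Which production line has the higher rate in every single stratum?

Swing shift: the legacy line 122/226 = 54.0%, the new line 100/172 = 58.1% → the new line
Day shift: the legacy line 534/753 = 70.9%, the new line 65/77 = 84.4% → the new line
Night shift: the legacy line 15/84 = 17.9%, the new line 286/1291 = 22.2% → the new line
The new line has the higher rate in all 3 groups.

the new line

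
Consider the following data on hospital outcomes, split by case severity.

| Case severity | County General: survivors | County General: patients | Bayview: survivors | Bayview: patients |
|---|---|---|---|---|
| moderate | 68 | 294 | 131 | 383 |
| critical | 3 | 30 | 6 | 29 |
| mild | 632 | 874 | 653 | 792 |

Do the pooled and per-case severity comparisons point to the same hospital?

Moderate: County General 68/294 = 23.1%, Bayview 131/383 = 34.2% → Bayview
Critical: County General 3/30 = 10.0%, Bayview 6/29 = 20.7% → Bayview
Mild: County General 632/874 = 72.3%, Bayview 653/792 = 82.4% → Bayview
Overall: County General 703/1198 = 58.7%, Bayview 790/1204 = 65.6% → Bayview
Bayview wins overall and in every case group — no reversal.

Yes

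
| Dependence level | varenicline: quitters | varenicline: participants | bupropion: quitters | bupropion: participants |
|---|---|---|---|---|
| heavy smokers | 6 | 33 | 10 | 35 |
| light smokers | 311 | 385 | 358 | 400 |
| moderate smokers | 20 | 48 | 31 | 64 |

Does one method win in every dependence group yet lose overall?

Heavy smokers: varenicline 6/33 = 18.2%, bupropion 10/35 = 28.6% → bupropion
Light smokers: varenicline 311/385 = 80.8%, bupropion 358/400 = 89.5% → bupropion
Moderate smokers: varenicline 20/48 = 41.7%, bupropion 31/64 = 48.4% → bupropion
Overall: varenicline 337/466 = 72.3%, bupropion 399/499 = 80.0% → bupropion
Bupropion wins overall and in every dependence group — no reversal.

No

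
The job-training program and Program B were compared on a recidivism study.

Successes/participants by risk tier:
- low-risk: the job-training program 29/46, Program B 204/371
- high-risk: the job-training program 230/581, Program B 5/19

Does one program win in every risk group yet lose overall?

Yes

Low-risk: the job-training program 29/46 = 63.0%, Program B 204/371 = 55.0% → the job-training program
High-risk: the job-training program 230/581 = 39.6%, Program B 5/19 = 26.3% → the job-training program
Overall: the job-training program 259/627 = 41.3%, Program B 209/390 = 53.6% → Program B
The job-training program wins each risk group but Program B wins overall — the comparison reverses. The job-training program's participants skew toward high-risk, which has a lower base rate.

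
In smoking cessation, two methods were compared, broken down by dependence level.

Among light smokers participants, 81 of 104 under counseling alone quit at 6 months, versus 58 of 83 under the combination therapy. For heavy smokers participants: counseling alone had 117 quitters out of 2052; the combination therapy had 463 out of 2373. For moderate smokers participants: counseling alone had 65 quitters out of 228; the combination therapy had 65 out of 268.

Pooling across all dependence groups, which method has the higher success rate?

the combination therapy

Light smokers: counseling alone 81/104 = 77.9%, the combination therapy 58/83 = 69.9% → counseling alone
Heavy smokers: counseling alone 117/2052 = 5.7%, the combination therapy 463/2373 = 19.5% → the combination therapy
Moderate smokers: counseling alone 65/228 = 28.5%, the combination therapy 65/268 = 24.3% → counseling alone
Overall: counseling alone 263/2384 = 11.0%, the combination therapy 586/2724 = 21.5% → the combination therapy
(Neither sweeps every dependence group, but the combination therapy has the higher pooled rate.)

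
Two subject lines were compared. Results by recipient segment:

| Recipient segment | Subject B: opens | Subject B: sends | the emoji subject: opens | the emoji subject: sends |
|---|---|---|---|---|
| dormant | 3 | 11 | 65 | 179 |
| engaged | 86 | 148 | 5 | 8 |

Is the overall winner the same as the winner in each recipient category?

No

Dormant: Subject B 3/11 = 27.3%, the emoji subject 65/179 = 36.3% → the emoji subject
Engaged: Subject B 86/148 = 58.1%, the emoji subject 5/8 = 62.5% → the emoji subject
Overall: Subject B 89/159 = 56.0%, the emoji subject 70/187 = 37.4% → Subject B
The emoji subject wins each recipient group but Subject B wins overall — the comparison reverses. The emoji subject's sends skew toward dormant, which has a lower base rate.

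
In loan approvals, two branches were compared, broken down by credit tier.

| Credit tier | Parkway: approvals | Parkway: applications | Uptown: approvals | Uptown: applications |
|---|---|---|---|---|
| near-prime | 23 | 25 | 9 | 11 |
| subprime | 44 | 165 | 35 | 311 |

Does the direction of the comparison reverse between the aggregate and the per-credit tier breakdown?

Near-prime: Parkway 23/25 = 92.0%, Uptown 9/11 = 81.8% → Parkway
Subprime: Parkway 44/165 = 26.7%, Uptown 35/311 = 11.3% → Parkway
Overall: Parkway 67/190 = 35.3%, Uptown 44/322 = 13.7% → Parkway
Parkway wins overall and in every credit group — no reversal.

No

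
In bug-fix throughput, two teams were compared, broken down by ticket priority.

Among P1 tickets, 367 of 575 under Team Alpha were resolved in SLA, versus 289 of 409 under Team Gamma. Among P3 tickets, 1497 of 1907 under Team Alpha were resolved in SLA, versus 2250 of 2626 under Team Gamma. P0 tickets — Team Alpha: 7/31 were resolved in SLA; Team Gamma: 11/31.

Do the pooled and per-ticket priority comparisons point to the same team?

P1: Team Alpha 367/575 = 63.8%, Team Gamma 289/409 = 70.7% → Team Gamma
P3: Team Alpha 1497/1907 = 78.5%, Team Gamma 2250/2626 = 85.7% → Team Gamma
P0: Team Alpha 7/31 = 22.6%, Team Gamma 11/31 = 35.5% → Team Gamma
Overall: Team Alpha 1871/2513 = 74.5%, Team Gamma 2550/3066 = 83.2% → Team Gamma
Team Gamma wins overall and in every ticket group — no reversal.

Yes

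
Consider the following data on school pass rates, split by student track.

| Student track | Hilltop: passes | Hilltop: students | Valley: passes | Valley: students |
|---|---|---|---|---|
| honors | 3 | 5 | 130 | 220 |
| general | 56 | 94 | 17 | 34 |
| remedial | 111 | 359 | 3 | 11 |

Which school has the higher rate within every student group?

Honors: Hilltop 3/5 = 60.0%, Valley 130/220 = 59.1% → Hilltop
General: Hilltop 56/94 = 59.6%, Valley 17/34 = 50.0% → Hilltop
Remedial: Hilltop 111/359 = 30.9%, Valley 3/11 = 27.3% → Hilltop
Hilltop has the higher rate in all 3 groups.

Hilltop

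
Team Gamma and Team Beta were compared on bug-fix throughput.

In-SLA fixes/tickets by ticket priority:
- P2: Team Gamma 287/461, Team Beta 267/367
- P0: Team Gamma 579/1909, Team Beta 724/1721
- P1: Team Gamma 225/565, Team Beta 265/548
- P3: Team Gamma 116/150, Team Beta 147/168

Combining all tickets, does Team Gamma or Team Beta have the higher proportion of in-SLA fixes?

Team Beta

P2: Team Gamma 287/461 = 62.3%, Team Beta 267/367 = 72.8% → Team Beta
P0: Team Gamma 579/1909 = 30.3%, Team Beta 724/1721 = 42.1% → Team Beta
P1: Team Gamma 225/565 = 39.8%, Team Beta 265/548 = 48.4% → Team Beta
P3: Team Gamma 116/150 = 77.3%, Team Beta 147/168 = 87.5% → Team Beta
Overall: Team Gamma 1207/3085 = 39.1%, Team Beta 1403/2804 = 50.0% → Team Beta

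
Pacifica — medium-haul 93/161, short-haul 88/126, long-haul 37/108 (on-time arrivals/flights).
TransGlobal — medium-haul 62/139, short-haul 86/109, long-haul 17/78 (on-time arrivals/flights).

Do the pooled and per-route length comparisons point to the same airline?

Medium-haul: Pacifica 93/161 = 57.8%, TransGlobal 62/139 = 44.6% → Pacifica
Short-haul: Pacifica 88/126 = 69.8%, TransGlobal 86/109 = 78.9% → TransGlobal
Long-haul: Pacifica 37/108 = 34.3%, TransGlobal 17/78 = 21.8% → Pacifica
Overall: Pacifica 218/395 = 55.2%, TransGlobal 165/326 = 50.6% → Pacifica
Neither sweeps: Pacifica wins 2 of 3 groups, TransGlobal wins 1. Pacifica wins overall but not every group — no Simpson reversal.

No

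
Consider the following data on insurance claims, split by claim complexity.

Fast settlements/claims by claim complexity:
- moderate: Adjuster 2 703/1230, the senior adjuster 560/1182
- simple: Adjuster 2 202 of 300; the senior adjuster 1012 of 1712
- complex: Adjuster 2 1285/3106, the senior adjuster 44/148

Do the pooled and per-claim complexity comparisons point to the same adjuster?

Moderate: Adjuster 2 703/1230 = 57.2%, the senior adjuster 560/1182 = 47.4% → Adjuster 2
Simple: Adjuster 2 202/300 = 67.3%, the senior adjuster 1012/1712 = 59.1% → Adjuster 2
Complex: Adjuster 2 1285/3106 = 41.4%, the senior adjuster 44/148 = 29.7% → Adjuster 2
Overall: Adjuster 2 2190/4636 = 47.2%, the senior adjuster 1616/3042 = 53.1% → the senior adjuster
Adjuster 2 wins each claim group but the senior adjuster wins overall — the comparison reverses. Adjuster 2's claims skew toward complex, which has a lower base rate.

No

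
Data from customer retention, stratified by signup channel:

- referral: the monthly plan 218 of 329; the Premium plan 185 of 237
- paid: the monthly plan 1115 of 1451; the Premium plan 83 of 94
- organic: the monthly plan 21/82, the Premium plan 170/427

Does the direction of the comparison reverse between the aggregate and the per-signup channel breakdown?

Yes

Referral: the monthly plan 218/329 = 66.3%, the Premium plan 185/237 = 78.1% → the Premium plan
Paid: the monthly plan 1115/1451 = 76.8%, the Premium plan 83/94 = 88.3% → the Premium plan
Organic: the monthly plan 21/82 = 25.6%, the Premium plan 170/427 = 39.8% → the Premium plan
Overall: the monthly plan 1354/1862 = 72.7%, the Premium plan 438/758 = 57.8% → the monthly plan
The Premium plan wins each signup group but the monthly plan wins overall — the comparison reverses. The Premium plan's customers skew toward organic, which has a lower base rate.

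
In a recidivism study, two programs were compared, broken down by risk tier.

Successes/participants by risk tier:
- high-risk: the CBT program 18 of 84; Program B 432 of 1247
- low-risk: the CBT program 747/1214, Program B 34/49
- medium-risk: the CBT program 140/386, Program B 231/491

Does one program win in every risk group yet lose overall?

Yes

High-risk: the CBT program 18/84 = 21.4%, Program B 432/1247 = 34.6% → Program B
Low-risk: the CBT program 747/1214 = 61.5%, Program B 34/49 = 69.4% → Program B
Medium-risk: the CBT program 140/386 = 36.3%, Program B 231/491 = 47.0% → Program B
Overall: the CBT program 905/1684 = 53.7%, Program B 697/1787 = 39.0% → the CBT program
Program B wins each risk group but the CBT program wins overall — the comparison reverses. Program B's participants skew toward high-risk, which has a lower base rate.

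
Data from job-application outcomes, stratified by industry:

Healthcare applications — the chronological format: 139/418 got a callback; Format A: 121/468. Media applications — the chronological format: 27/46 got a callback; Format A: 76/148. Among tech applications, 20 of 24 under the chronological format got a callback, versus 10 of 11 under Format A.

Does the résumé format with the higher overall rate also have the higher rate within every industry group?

Healthcare: the chronological format 139/418 = 33.3%, Format A 121/468 = 25.9% → the chronological format
Media: the chronological format 27/46 = 58.7%, Format A 76/148 = 51.4% → the chronological format
Tech: the chronological format 20/24 = 83.3%, Format A 10/11 = 90.9% → Format A
Overall: the chronological format 186/488 = 38.1%, Format A 207/627 = 33.0% → the chronological format
Neither sweeps: the chronological format wins 2 of 3 groups, Format A wins 1. The chronological format wins overall but not every group — no Simpson reversal.

No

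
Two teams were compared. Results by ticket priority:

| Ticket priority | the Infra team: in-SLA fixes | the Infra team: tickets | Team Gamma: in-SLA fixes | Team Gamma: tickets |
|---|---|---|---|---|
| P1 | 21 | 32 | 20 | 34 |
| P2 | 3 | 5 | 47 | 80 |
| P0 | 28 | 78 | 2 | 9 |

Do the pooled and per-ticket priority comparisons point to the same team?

No

P1: the Infra team 21/32 = 65.6%, Team Gamma 20/34 = 58.8% → the Infra team
P2: the Infra team 3/5 = 60.0%, Team Gamma 47/80 = 58.8% → the Infra team
P0: the Infra team 28/78 = 35.9%, Team Gamma 2/9 = 22.2% → the Infra team
Overall: the Infra team 52/115 = 45.2%, Team Gamma 69/123 = 56.1% → Team Gamma
The Infra team wins each ticket group but Team Gamma wins overall — the comparison reverses. The Infra team's tickets skew toward P0, which has a lower base rate.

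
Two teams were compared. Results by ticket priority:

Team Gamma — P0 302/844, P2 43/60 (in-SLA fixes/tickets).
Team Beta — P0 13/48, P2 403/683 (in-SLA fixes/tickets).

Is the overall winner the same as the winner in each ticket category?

P0: Team Gamma 302/844 = 35.8%, Team Beta 13/48 = 27.1% → Team Gamma
P2: Team Gamma 43/60 = 71.7%, Team Beta 403/683 = 59.0% → Team Gamma
Overall: Team Gamma 345/904 = 38.2%, Team Beta 416/731 = 56.9% → Team Beta
Team Gamma wins each ticket group but Team Beta wins overall — the comparison reverses. Team Gamma's tickets skew toward P0, which has a lower base rate.

No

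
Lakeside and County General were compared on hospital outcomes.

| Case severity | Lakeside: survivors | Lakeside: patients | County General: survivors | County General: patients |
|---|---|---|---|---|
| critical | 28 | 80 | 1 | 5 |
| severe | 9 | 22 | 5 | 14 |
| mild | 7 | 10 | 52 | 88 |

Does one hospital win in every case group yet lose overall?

Critical: Lakeside 28/80 = 35.0%, County General 1/5 = 20.0% → Lakeside
Severe: Lakeside 9/22 = 40.9%, County General 5/14 = 35.7% → Lakeside
Mild: Lakeside 7/10 = 70.0%, County General 52/88 = 59.1% → Lakeside
Overall: Lakeside 44/112 = 39.3%, County General 58/107 = 54.2% → County General
Lakeside wins each case group but County General wins overall — the comparison reverses. Lakeside's patients skew toward critical, which has a lower base rate.

Yes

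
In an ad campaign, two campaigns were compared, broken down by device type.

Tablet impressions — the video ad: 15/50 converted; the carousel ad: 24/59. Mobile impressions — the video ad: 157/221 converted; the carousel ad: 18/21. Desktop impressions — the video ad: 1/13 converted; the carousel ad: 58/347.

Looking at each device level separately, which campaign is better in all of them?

Tablet: the video ad 15/50 = 30.0%, the carousel ad 24/59 = 40.7% → the carousel ad
Mobile: the video ad 157/221 = 71.0%, the carousel ad 18/21 = 85.7% → the carousel ad
Desktop: the video ad 1/13 = 7.7%, the carousel ad 58/347 = 16.7% → the carousel ad
The carousel ad has the higher rate in all 3 groups.

the carousel ad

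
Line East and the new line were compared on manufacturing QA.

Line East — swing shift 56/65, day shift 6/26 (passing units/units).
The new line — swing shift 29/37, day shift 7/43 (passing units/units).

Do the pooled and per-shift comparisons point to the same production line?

Swing shift: Line East 56/65 = 86.2%, the new line 29/37 = 78.4% → Line East
Day shift: Line East 6/26 = 23.1%, the new line 7/43 = 16.3% → Line East
Overall: Line East 62/91 = 68.1%, the new line 36/80 = 45.0% → Line East
Line East wins overall and in every shift group — no reversal.

Yes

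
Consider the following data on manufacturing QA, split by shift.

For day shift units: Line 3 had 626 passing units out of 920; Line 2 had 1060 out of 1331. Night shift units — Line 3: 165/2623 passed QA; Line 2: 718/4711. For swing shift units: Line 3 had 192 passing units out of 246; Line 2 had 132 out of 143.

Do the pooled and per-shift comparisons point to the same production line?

Yes

Day shift: Line 3 626/920 = 68.0%, Line 2 1060/1331 = 79.6% → Line 2
Night shift: Line 3 165/2623 = 6.3%, Line 2 718/4711 = 15.2% → Line 2
Swing shift: Line 3 192/246 = 78.0%, Line 2 132/143 = 92.3% → Line 2
Overall: Line 3 983/3789 = 25.9%, Line 2 1910/6185 = 30.9% → Line 2
Line 2 wins overall and in every shift group — no reversal.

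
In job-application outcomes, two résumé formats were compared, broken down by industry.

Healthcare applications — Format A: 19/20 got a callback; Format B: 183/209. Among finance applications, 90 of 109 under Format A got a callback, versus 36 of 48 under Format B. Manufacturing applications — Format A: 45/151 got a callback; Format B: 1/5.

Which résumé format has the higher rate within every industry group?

Format A

Healthcare: Format A 19/20 = 95.0%, Format B 183/209 = 87.6% → Format A
Finance: Format A 90/109 = 82.6%, Format B 36/48 = 75.0% → Format A
Manufacturing: Format A 45/151 = 29.8%, Format B 1/5 = 20.0% → Format A
Format A has the higher rate in all 3 groups.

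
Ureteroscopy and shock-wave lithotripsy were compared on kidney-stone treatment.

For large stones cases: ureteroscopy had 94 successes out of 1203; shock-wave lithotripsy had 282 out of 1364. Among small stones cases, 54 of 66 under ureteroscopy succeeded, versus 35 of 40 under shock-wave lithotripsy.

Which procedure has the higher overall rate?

shock-wave lithotripsy

Large stones: ureteroscopy 94/1203 = 7.8%, shock-wave lithotripsy 282/1364 = 20.7% → shock-wave lithotripsy
Small stones: ureteroscopy 54/66 = 81.8%, shock-wave lithotripsy 35/40 = 87.5% → shock-wave lithotripsy
Overall: ureteroscopy 148/1269 = 11.7%, shock-wave lithotripsy 317/1404 = 22.6% → shock-wave lithotripsy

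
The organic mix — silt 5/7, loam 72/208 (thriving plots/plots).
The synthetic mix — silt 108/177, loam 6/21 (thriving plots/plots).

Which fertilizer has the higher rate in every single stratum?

Silt: the organic mix 5/7 = 71.4%, the synthetic mix 108/177 = 61.0% → the organic mix
Loam: the organic mix 72/208 = 34.6%, the synthetic mix 6/21 = 28.6% → the organic mix
The organic mix has the higher rate in both groups.

the organic mix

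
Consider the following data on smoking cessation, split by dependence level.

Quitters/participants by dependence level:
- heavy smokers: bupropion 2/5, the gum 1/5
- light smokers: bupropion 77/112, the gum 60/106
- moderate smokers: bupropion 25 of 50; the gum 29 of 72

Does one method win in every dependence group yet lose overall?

No

Heavy smokers: bupropion 2/5 = 40.0%, the gum 1/5 = 20.0% → bupropion
Light smokers: bupropion 77/112 = 68.8%, the gum 60/106 = 56.6% → bupropion
Moderate smokers: bupropion 25/50 = 50.0%, the gum 29/72 = 40.3% → bupropion
Overall: bupropion 104/167 = 62.3%, the gum 90/183 = 49.2% → bupropion
Bupropion wins overall and in every dependence group — no reversal.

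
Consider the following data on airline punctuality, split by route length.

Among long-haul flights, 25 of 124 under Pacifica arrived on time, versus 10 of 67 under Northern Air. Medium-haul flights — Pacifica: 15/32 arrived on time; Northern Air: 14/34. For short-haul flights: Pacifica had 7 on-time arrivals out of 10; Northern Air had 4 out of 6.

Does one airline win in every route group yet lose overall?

No

Long-haul: Pacifica 25/124 = 20.2%, Northern Air 10/67 = 14.9% → Pacifica
Medium-haul: Pacifica 15/32 = 46.9%, Northern Air 14/34 = 41.2% → Pacifica
Short-haul: Pacifica 7/10 = 70.0%, Northern Air 4/6 = 66.7% → Pacifica
Overall: Pacifica 47/166 = 28.3%, Northern Air 28/107 = 26.2% → Pacifica
Pacifica wins overall and in every route group — no reversal.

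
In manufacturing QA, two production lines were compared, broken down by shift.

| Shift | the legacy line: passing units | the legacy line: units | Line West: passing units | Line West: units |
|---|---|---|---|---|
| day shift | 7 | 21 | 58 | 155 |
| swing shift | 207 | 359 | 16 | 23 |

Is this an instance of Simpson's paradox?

Yes

Day shift: the legacy line 7/21 = 33.3%, Line West 58/155 = 37.4% → Line West
Swing shift: the legacy line 207/359 = 57.7%, Line West 16/23 = 69.6% → Line West
Overall: the legacy line 214/380 = 56.3%, Line West 74/178 = 41.6% → the legacy line
Line West wins each shift group but the legacy line wins overall — the comparison reverses. Line West's units skew toward day shift, which has a lower base rate.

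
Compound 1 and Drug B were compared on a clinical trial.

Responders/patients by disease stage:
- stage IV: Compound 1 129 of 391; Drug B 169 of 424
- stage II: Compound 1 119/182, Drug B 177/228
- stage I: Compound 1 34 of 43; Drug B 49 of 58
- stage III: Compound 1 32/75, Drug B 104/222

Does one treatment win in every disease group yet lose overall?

No

Stage IV: Compound 1 129/391 = 33.0%, Drug B 169/424 = 39.9% → Drug B
Stage II: Compound 1 119/182 = 65.4%, Drug B 177/228 = 77.6% → Drug B
Stage I: Compound 1 34/43 = 79.1%, Drug B 49/58 = 84.5% → Drug B
Stage III: Compound 1 32/75 = 42.7%, Drug B 104/222 = 46.8% → Drug B
Overall: Compound 1 314/691 = 45.4%, Drug B 499/932 = 53.5% → Drug B
Drug B wins overall and in every disease group — no reversal.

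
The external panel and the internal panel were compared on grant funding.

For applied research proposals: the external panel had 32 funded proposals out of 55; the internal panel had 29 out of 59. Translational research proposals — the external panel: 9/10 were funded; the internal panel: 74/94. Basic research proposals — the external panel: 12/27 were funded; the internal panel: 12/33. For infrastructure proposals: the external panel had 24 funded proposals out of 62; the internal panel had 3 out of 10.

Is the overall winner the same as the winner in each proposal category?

No

Applied research: the external panel 32/55 = 58.2%, the internal panel 29/59 = 49.2% → the external panel
Translational research: the external panel 9/10 = 90.0%, the internal panel 74/94 = 78.7% → the external panel
Basic research: the external panel 12/27 = 44.4%, the internal panel 12/33 = 36.4% → the external panel
Infrastructure: the external panel 24/62 = 38.7%, the internal panel 3/10 = 30.0% → the external panel
Overall: the external panel 77/154 = 50.0%, the internal panel 118/196 = 60.2% → the internal panel
The external panel wins each proposal group but the internal panel wins overall — the comparison reverses. The external panel's proposals skew toward infrastructure, which has a lower base rate.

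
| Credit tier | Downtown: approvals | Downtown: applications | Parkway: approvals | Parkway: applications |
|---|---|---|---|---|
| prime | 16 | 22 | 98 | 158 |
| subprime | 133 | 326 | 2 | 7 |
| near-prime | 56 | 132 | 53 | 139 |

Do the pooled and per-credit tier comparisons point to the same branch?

No

Prime: Downtown 16/22 = 72.7%, Parkway 98/158 = 62.0% → Downtown
Subprime: Downtown 133/326 = 40.8%, Parkway 2/7 = 28.6% → Downtown
Near-prime: Downtown 56/132 = 42.4%, Parkway 53/139 = 38.1% → Downtown
Overall: Downtown 205/480 = 42.7%, Parkway 153/304 = 50.3% → Parkway
Downtown wins each credit group but Parkway wins overall — the comparison reverses. Downtown's applications skew toward subprime, which has a lower base rate.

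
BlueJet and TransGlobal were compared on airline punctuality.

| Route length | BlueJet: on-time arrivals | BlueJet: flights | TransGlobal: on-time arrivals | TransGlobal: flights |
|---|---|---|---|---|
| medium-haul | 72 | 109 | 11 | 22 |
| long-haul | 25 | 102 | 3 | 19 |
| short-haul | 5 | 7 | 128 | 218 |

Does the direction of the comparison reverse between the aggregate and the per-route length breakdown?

Medium-haul: BlueJet 72/109 = 66.1%, TransGlobal 11/22 = 50.0% → BlueJet
Long-haul: BlueJet 25/102 = 24.5%, TransGlobal 3/19 = 15.8% → BlueJet
Short-haul: BlueJet 5/7 = 71.4%, TransGlobal 128/218 = 58.7% → BlueJet
Overall: BlueJet 102/218 = 46.8%, TransGlobal 142/259 = 54.8% → TransGlobal
BlueJet wins each route group but TransGlobal wins overall — the comparison reverses. BlueJet's flights skew toward long-haul, which has a lower base rate.

Yes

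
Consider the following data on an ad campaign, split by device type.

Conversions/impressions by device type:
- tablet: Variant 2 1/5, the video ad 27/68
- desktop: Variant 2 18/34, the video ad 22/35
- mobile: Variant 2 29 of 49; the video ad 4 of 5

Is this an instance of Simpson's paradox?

Tablet: Variant 2 1/5 = 20.0%, the video ad 27/68 = 39.7% → the video ad
Desktop: Variant 2 18/34 = 52.9%, the video ad 22/35 = 62.9% → the video ad
Mobile: Variant 2 29/49 = 59.2%, the video ad 4/5 = 80.0% → the video ad
Overall: Variant 2 48/88 = 54.5%, the video ad 53/108 = 49.1% → Variant 2
The video ad wins each device group but Variant 2 wins overall — the comparison reverses. The video ad's impressions skew toward tablet, which has a lower base rate.

Yes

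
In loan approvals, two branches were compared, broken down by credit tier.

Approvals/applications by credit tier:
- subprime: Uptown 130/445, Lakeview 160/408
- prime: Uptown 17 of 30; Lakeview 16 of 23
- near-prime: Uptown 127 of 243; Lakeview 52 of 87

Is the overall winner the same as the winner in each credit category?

Subprime: Uptown 130/445 = 29.2%, Lakeview 160/408 = 39.2% → Lakeview
Prime: Uptown 17/30 = 56.7%, Lakeview 16/23 = 69.6% → Lakeview
Near-prime: Uptown 127/243 = 52.3%, Lakeview 52/87 = 59.8% → Lakeview
Overall: Uptown 274/718 = 38.2%, Lakeview 228/518 = 44.0% → Lakeview
Lakeview wins overall and in every credit group — no reversal.

Yes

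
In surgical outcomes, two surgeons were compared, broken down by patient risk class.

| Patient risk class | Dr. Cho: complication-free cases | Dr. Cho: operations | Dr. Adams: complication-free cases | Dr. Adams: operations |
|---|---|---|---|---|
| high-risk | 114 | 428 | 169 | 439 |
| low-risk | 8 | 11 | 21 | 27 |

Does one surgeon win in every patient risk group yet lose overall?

No

High-risk: Dr. Cho 114/428 = 26.6%, Dr. Adams 169/439 = 38.5% → Dr. Adams
Low-risk: Dr. Cho 8/11 = 72.7%, Dr. Adams 21/27 = 77.8% → Dr. Adams
Overall: Dr. Cho 122/439 = 27.8%, Dr. Adams 190/466 = 40.8% → Dr. Adams
Dr. Adams wins overall and in every patient risk group — no reversal.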